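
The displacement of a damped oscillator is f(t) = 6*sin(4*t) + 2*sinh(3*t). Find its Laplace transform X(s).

By linearity of the Laplace transform, transform each term separately.
(2)·[L{sinh(3t)} = 3/(s^2 - 9)]; (6)·[L{sin(4t)} = 4/(s^2 + 16)].

X(s) = 24/(s^2 + 16) + 6/(s^2 - 9)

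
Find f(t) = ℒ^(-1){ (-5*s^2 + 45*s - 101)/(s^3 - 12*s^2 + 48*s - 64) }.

f(t) = -t^2*exp(4*t)/2 + 5*t*exp(4*t) - 5*exp(4*t)

Factor the denominator: s^3 - 12*s^2 + 48*s - 64 = (s - 4)^3.
Partial fraction decomposition gives [-5/(s - 4)] + [5/(s - 4)^2] + [-1/(s - 4)^3].
Invert each term: -5/(s - 4) ↔ -5e^(4t); 5/(s - 4)^2 ↔ 5t·e^(4t); -1/(s - 4)^3 ↔ (-1/2)t^2·e^(4t).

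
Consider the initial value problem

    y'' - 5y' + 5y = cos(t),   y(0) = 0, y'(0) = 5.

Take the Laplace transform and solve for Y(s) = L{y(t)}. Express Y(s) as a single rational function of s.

Apply the Laplace transform to the equation.
Using L{y''} = s^2 Y - s·y(0) - y'(0) and L{y'} = sY - y(0), with y(0) = 0, y'(0) = 5, the left side becomes (s^2 - 5*s + 5)Y - (5).
The right side is L{cos(t)} = s/(s^2 + 1).
So (s^2 - 5*s + 5)Y = s/(s^2 + 1) + (5).
Isolate Y and clear denominators.

Y(s) = (5*s^2 + s + 5)/(s^4 - 5*s^3 + 6*s^2 - 5*s + 5)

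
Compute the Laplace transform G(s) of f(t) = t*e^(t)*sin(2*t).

G(s) = 4*(s - 1)/(s^2 - 2*s + 5)^2

L{sin(2t)} = 2/(s^2 + 4).
Multiplying by e^(t) shifts s → s - 1, so L{e^(t)*sin(2*t)} = 2/((s - 1)^2 + 4).
Then apply L{t·g(t)} = -d/ds[H(s)] with H(s) = 2/((s - 1)^2 + 4):
differentiating 1 time and applying the sign gives 4*(s - 1)/(s^2 - 2*s + 5)^2.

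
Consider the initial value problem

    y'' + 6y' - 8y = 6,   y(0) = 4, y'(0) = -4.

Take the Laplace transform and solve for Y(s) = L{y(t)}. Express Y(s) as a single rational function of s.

Y(s) = (4*s^2 + 20*s + 6)/(s^3 + 6*s^2 - 8*s)

Transform both sides with L{·}.
With L{y''} = s^2 Y - s·y(0) - y'(0) and L{y'} = sY - y(0), with y(0) = 4, y'(0) = -4: the LHS transforms to (s^2 + 6*s - 8)Y - (4*s + 20).
The right side is L{6} = 6/s.
So (s^2 + 6*s - 8)Y = 6/s + (4*s + 20).
Isolate Y and clear denominators.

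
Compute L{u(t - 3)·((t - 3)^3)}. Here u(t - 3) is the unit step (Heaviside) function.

6*exp(-3*s)/s^4

By the second shifting theorem, L{u(t - c)·g(t - c)} = e^(-cs)·H(s) with c = 3 and H(s) = L{g(t)}.
L{t^3} = 3!/s^4 = 6/s^4.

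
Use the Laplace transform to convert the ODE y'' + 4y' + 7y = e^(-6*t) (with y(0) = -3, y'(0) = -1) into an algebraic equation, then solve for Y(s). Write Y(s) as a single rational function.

Y(s) = (-3*s^2 - 31*s - 77)/(s^3 + 10*s^2 + 31*s + 42)

Transform both sides with L{·}.
With L{y''} = s^2 Y - s·y(0) - y'(0) and L{y'} = sY - y(0), with y(0) = -3, y'(0) = -1: the LHS transforms to (s^2 + 4*s + 7)Y - (-3*s - 13).
The right side is L{e^(-6*t)} = 1/(s + 6).
So (s^2 + 4*s + 7)Y = 1/(s + 6) + (-3*s - 13).
Divide through and combine into a single rational function.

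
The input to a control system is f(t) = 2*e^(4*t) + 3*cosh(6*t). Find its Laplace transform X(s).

The transform is linear, so treat each term independently.
(3)·[L{cosh(6t)} = s/(s^2 - 36)]; (2)·[L{e^(4t)} = 1/(s - 4)].

X(s) = 3*s/(s^2 - 36) + 2/(s - 4)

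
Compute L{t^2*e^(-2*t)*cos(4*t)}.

2*(s + 2)*(s^2 + 4*s - 44)/(s^2 + 4*s + 20)^3

L{cos(4t)} = s/(s^2 + 16).
Multiplying by e^(-2t) shifts s → s + 2, so L{e^(-2*t)*cos(4*t)} = (s + 2)/((s + 2)^2 + 16).
Then apply L{t^2·g(t)} = (-1)^2 d^2/ds^2[G(s)] with G(s) = (s + 2)/((s + 2)^2 + 16):
differentiating 2 times and applying the sign gives 2*(s + 2)*(s^2 + 4*s - 44)/(s^2 + 4*s + 20)^3.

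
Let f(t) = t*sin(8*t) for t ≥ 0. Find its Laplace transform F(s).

F(s) = 16*s/(s^2 + 64)^2

L{sin(8t)} = 8/(s^2 + 64).
Then apply L{t·g(t)} = -d/ds[G(s)] with G(s) = 8/(s^2 + 64):
differentiating 1 time and applying the sign gives 16*s/(s^2 + 64)^2.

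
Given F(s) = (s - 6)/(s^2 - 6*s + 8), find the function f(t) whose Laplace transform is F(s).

f(t) = -exp(4*t) + 2*exp(2*t)

Factor the denominator: s^2 - 6*s + 8 = (s - 4)*(s - 2).
Partial fraction decomposition gives [2/(s - 2)] + [-1/(s - 4)].
Invert each term: 2/(s - 2) ↔ 2e^(2t); -1/(s - 4) ↔ -e^(4t).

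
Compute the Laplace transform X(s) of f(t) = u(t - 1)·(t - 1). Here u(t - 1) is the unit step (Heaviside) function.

X(s) = exp(-s)/s^2

By the second shifting theorem, L{u(t - c)·g(t - c)} = e^(-cs)·G(s) with c = 1 and G(s) = L{g(t)}.
L{t} = 1!/s^2 = 1/s^2.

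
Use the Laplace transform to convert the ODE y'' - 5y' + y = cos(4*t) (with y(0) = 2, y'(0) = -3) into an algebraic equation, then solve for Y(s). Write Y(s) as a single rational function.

Take the Laplace transform of both sides.
With L{y''} = s^2 Y - s·y(0) - y'(0) and L{y'} = sY - y(0), with y(0) = 2, y'(0) = -3: the LHS transforms to (s^2 - 5*s + 1)Y - (2*s - 13).
The right side is L{cos(4*t)} = s/(s^2 + 16).
So (s^2 - 5*s + 1)Y = s/(s^2 + 16) + (2*s - 13).
Isolate Y and clear denominators.

Y(s) = (2*s^3 - 13*s^2 + 33*s - 208)/(s^4 - 5*s^3 + 17*s^2 - 80*s + 16)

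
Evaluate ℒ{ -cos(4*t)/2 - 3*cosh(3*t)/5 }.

-s/(2*(s^2 + 16)) - 3*s/(5*(s^2 - 9))

By linearity of the Laplace transform, transform each term separately.
(-3/5)·[L{cosh(3t)} = s/(s^2 - 9)]; (-1/2)·[L{cos(4t)} = s/(s^2 + 16)].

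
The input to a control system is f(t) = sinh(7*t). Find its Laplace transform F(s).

F(s) = 7/(s^2 - 49)

L{sinh(7t)} = 7/(s^2 - 49).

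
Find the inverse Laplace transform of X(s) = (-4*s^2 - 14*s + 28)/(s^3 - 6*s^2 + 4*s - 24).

Factor the denominator: s^3 - 6*s^2 + 4*s - 24 = (s - 6)*(s^2 + 4).
Partial fraction decomposition gives [-5/(s - 6)] + [s/(s^2 + 4)] + [-8/(s^2 + 4)].
Invert each term: -5/(s - 6) ↔ -5e^(6t); 1·s/(s^2 + 4) ↔ cos(2t); -4·2/(s^2 + 4) ↔ -4sin(2t).

-5*exp(6*t) - 4*sin(2*t) + cos(2*t)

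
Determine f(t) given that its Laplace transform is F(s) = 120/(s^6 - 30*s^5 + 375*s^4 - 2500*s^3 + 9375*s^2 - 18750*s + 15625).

Rewrite the denominator: s^6 - 30*s^5 + 375*s^4 - 2500*s^3 + 9375*s^2 - 18750*s + 15625 = (s - 5)^6.
The form in (s - 5) signals a first-shifting-theorem factor e^(5t).
Since L{t^5} = 5!/s^6 = 120/s^6, the inverse is t^5*exp(5*t).

f(t) = t^5*exp(5*t)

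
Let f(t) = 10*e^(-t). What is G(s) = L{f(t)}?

L{10} = 10/s.
By the first shifting theorem, multiplying by e^(-t) replaces s with s + 1.

G(s) = 10/(s + 1)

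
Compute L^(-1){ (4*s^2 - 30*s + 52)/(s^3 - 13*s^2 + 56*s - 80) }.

Factor the denominator: s^3 - 13*s^2 + 56*s - 80 = (s - 5)*(s - 4)^2.
Partial fraction decomposition gives [2/(s - 4)] + [4/(s - 4)^2] + [2/(s - 5)].
Invert each term: 2/(s - 4) ↔ 2e^(4t); 4/(s - 4)^2 ↔ 4t·e^(4t); 2/(s - 5) ↔ 2e^(5t).

4*t*exp(4*t) + 2*exp(5*t) + 2*exp(4*t)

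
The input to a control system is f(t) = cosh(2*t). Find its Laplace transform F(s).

L{cosh(2t)} = s/(s^2 - 4).

F(s) = s/(s^2 - 4)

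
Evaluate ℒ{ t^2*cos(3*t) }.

L{cos(3t)} = s/(s^2 + 9).
Then apply L{t^2·g(t)} = (-1)^2 d^2/ds^2[H(s)] with H(s) = s/(s^2 + 9):
differentiating 2 times and applying the sign gives 2*s*(s^2 - 27)/(s^2 + 9)^3.

2*s*(s^2 - 27)/(s^2 + 9)^3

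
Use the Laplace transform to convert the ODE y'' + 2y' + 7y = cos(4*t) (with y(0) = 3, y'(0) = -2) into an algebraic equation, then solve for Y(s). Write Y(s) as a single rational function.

Y(s) = (3*s^3 + 4*s^2 + 49*s + 64)/(s^4 + 2*s^3 + 23*s^2 + 32*s + 112)

Take the Laplace transform of both sides.
The derivative rules (L{y''} = s^2 Y - s·y(0) - y'(0) and L{y'} = sY - y(0), with y(0) = 3, y'(0) = -2) turn the left side into (s^2 + 2*s + 7)Y - (3*s + 4).
The right side is L{cos(4*t)} = s/(s^2 + 16).
So (s^2 + 2*s + 7)Y = s/(s^2 + 16) + (3*s + 4).
Isolate Y and clear denominators.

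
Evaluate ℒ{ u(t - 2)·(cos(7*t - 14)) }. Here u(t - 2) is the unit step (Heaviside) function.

By the second shifting theorem, L{u(t - c)·g(t - c)} = e^(-cs)·G(s) with c = 2 and G(s) = L{g(t)}.
L{cos(7t)} = s/(s^2 + 49).

s*exp(-2*s)/(s^2 + 49)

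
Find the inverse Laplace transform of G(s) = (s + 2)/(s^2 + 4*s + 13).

Rewrite the denominator: s^2 + 4*s + 13 = (s + 2)^2 + 9.
The form in (s + 2) signals a first-shifting-theorem factor e^(-2t).
Since L{cos(3t)} = s/(s^2 + 9), the inverse is e^(-2*t)*cos(3*t).

exp(-2*t)*cos(3*t)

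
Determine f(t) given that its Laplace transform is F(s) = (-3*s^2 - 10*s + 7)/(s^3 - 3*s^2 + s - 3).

Factor the denominator: s^3 - 3*s^2 + s - 3 = (s - 3)*(s^2 + 1).
Partial fraction decomposition gives [-5/(s - 3)] + [2*s/(s^2 + 1)] + [-4/(s^2 + 1)].
Invert each term: -5/(s - 3) ↔ -5e^(3t); 2·s/(s^2 + 1) ↔ 2cos(t); -4·1/(s^2 + 1) ↔ -4sin(t).

f(t) = -5*exp(3*t) - 4*sin(t) + 2*cos(t)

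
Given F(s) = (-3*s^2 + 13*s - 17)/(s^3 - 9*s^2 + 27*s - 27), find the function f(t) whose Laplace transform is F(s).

Factor the denominator: s^3 - 9*s^2 + 27*s - 27 = (s - 3)^3.
Partial fraction decomposition gives [-3/(s - 3)] + [-5/(s - 3)^2] + [-5/(s - 3)^3].
Invert each term: -3/(s - 3) ↔ -3e^(3t); -5/(s - 3)^2 ↔ -5t·e^(3t); -5/(s - 3)^3 ↔ (-5/2)t^2·e^(3t).

f(t) = -5*t^2*exp(3*t)/2 - 5*t*exp(3*t) - 3*exp(3*t)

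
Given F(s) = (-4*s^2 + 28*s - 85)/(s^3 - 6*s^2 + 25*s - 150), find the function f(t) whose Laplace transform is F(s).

f(t) = -exp(6*t) + 2*sin(5*t) - 3*cos(5*t)

Factor the denominator: s^3 - 6*s^2 + 25*s - 150 = (s - 6)*(s^2 + 25).
Partial fraction decomposition gives [-1/(s - 6)] + [-3*s/(s^2 + 25)] + [10/(s^2 + 25)].
Invert each term: -1/(s - 6) ↔ -e^(6t); -3·s/(s^2 + 25) ↔ -3cos(5t); 2·5/(s^2 + 25) ↔ 2sin(5t).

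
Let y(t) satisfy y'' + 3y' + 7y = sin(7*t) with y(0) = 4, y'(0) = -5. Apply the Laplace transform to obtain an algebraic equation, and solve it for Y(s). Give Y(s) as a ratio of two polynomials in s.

Take the Laplace transform of both sides.
The derivative rules (L{y''} = s^2 Y - s·y(0) - y'(0) and L{y'} = sY - y(0), with y(0) = 4, y'(0) = -5) turn the left side into (s^2 + 3*s + 7)Y - (4*s + 7).
The right side is L{sin(7*t)} = 7/(s^2 + 49).
So (s^2 + 3*s + 7)Y = 7/(s^2 + 49) + (4*s + 7).
Divide through and combine into a single rational function.

Y(s) = (4*s^3 + 7*s^2 + 196*s + 350)/(s^4 + 3*s^3 + 56*s^2 + 147*s + 343)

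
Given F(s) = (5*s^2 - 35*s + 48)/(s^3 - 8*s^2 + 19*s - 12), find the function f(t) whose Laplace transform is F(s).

Factor the denominator: s^3 - 8*s^2 + 19*s - 12 = (s - 4)*(s - 3)*(s - 1).
Partial fraction decomposition gives [-4/(s - 4)] + [3/(s - 1)] + [6/(s - 3)].
Invert each term: -4/(s - 4) ↔ -4e^(4t); 3/(s - 1) ↔ 3e^(t); 6/(s - 3) ↔ 6e^(3t).

f(t) = -4*exp(4*t) + 6*exp(3*t) + 3*exp(t)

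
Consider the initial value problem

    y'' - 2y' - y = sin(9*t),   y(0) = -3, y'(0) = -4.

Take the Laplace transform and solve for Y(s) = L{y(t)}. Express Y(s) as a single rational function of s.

Transform both sides with L{·}.
With L{y''} = s^2 Y - s·y(0) - y'(0) and L{y'} = sY - y(0), with y(0) = -3, y'(0) = -4: the LHS transforms to (s^2 - 2*s - 1)Y - (-3*s + 2).
The right side is L{sin(9*t)} = 9/(s^2 + 81).
So (s^2 - 2*s - 1)Y = 9/(s^2 + 81) + (-3*s + 2).
Isolate Y and clear denominators.

Y(s) = (-3*s^3 + 2*s^2 - 243*s + 171)/(s^4 - 2*s^3 + 80*s^2 - 162*s - 81)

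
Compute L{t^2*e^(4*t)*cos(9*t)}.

2*(s - 4)*(s^2 - 8*s - 227)/(s^2 - 8*s + 97)^3

L{cos(9t)} = s/(s^2 + 81).
Multiplying by e^(4t) shifts s → s - 4, so L{e^(4*t)*cos(9*t)} = (s - 4)/((s - 4)^2 + 81).
Then apply L{t^2·g(t)} = (-1)^2 d^2/ds^2[G(s)] with G(s) = (s - 4)/((s - 4)^2 + 81):
differentiating 2 times and applying the sign gives 2*(s - 4)*(s^2 - 8*s - 227)/(s^2 - 8*s + 97)^3.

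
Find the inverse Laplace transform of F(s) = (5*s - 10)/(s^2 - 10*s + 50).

3*exp(5*t)*sin(5*t) + 5*exp(5*t)*cos(5*t)

Complete the square in the denominator: s^2 - 10*s + 50 = (s - 5)^2 + 5^2.
Split the numerator to match: 5*s - 10 = 5·(s - 5) + 3·5.
Invert each term: 5·(s - 5)/((s - 5)^2 + 25) ↔ 5e^(5t)cos(5t); 3·5/((s - 5)^2 + 25) ↔ 3e^(5t)sin(5t).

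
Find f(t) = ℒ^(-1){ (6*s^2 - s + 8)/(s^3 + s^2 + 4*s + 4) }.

f(t) = -2*sin(2*t) + 3*cos(2*t) + 3*exp(-t)

Factor the denominator: s^3 + s^2 + 4*s + 4 = (s + 1)*(s^2 + 4).
Partial fraction decomposition gives [3/(s + 1)] + [3*s/(s^2 + 4)] + [-4/(s^2 + 4)].
Invert each term: 3/(s + 1) ↔ 3e^(-t); 3·s/(s^2 + 4) ↔ 3cos(2t); -2·2/(s^2 + 4) ↔ -2sin(2t).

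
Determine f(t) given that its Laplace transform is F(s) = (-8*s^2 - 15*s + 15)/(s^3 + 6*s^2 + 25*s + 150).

Factor the denominator: s^3 + 6*s^2 + 25*s + 150 = (s + 6)*(s^2 + 25).
Partial fraction decomposition gives [-3/(s + 6)] + [-5*s/(s^2 + 25)] + [15/(s^2 + 25)].
Invert each term: -3/(s + 6) ↔ -3e^(-6t); -5·s/(s^2 + 25) ↔ -5cos(5t); 3·5/(s^2 + 25) ↔ 3sin(5t).

f(t) = 3*sin(5*t) - 5*cos(5*t) - 3*exp(-6*t)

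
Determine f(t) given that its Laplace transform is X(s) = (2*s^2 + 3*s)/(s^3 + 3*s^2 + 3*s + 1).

Factor the denominator: s^3 + 3*s^2 + 3*s + 1 = (s + 1)^3.
Partial fraction decomposition gives [2/(s + 1)] + [-1/(s + 1)^2] + [-1/(s + 1)^3].
Invert each term: 2/(s + 1) ↔ 2e^(-t); -1/(s + 1)^2 ↔ -t·e^(-t); -1/(s + 1)^3 ↔ (-1/2)t^2·e^(-t).

f(t) = -t^2*exp(-t)/2 - t*exp(-t) + 2*exp(-t)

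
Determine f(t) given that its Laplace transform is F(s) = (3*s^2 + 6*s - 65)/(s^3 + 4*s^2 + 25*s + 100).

f(t) = -2*sin(5*t) + 4*cos(5*t) - exp(-4*t)

Factor the denominator: s^3 + 4*s^2 + 25*s + 100 = (s + 4)*(s^2 + 25).
Partial fraction decomposition gives [-1/(s + 4)] + [4*s/(s^2 + 25)] + [-10/(s^2 + 25)].
Invert each term: -1/(s + 4) ↔ -e^(-4t); 4·s/(s^2 + 25) ↔ 4cos(5t); -2·5/(s^2 + 25) ↔ -2sin(5t).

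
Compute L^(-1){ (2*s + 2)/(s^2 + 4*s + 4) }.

Factor the denominator: s^2 + 4*s + 4 = (s + 2)^2.
Partial fraction decomposition gives [2/(s + 2)] + [-2/(s + 2)^2].
Invert each term: 2/(s + 2) ↔ 2e^(-2t); -2/(s + 2)^2 ↔ -2t·e^(-2t).

-2*t*exp(-2*t) + 2*exp(-2*t)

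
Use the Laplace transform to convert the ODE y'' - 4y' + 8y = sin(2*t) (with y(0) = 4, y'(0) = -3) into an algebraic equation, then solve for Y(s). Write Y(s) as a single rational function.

Y(s) = (4*s^3 - 19*s^2 + 16*s - 74)/(s^4 - 4*s^3 + 12*s^2 - 16*s + 32)

Transform both sides with L{·}.
The derivative rules (L{y''} = s^2 Y - s·y(0) - y'(0) and L{y'} = sY - y(0), with y(0) = 4, y'(0) = -3) turn the left side into (s^2 - 4*s + 8)Y - (4*s - 19).
The right side is L{sin(2*t)} = 2/(s^2 + 4).
So (s^2 - 4*s + 8)Y = 2/(s^2 + 4) + (4*s - 19).
Divide through and combine into a single rational function.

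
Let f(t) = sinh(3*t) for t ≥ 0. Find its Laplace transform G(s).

G(s) = 3/(s^2 - 9)

L{sinh(3t)} = 3/(s^2 - 9).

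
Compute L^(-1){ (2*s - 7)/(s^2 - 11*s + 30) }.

5*exp(6*t) - 3*exp(5*t)

Factor the denominator: s^2 - 11*s + 30 = (s - 6)*(s - 5).
Partial fraction decomposition gives [-3/(s - 5)] + [5/(s - 6)].
Invert each term: -3/(s - 5) ↔ -3e^(5t); 5/(s - 6) ↔ 5e^(6t).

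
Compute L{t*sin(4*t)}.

L{sin(4t)} = 4/(s^2 + 16).
Then apply L{t·g(t)} = -d/ds[H(s)] with H(s) = 4/(s^2 + 16):
differentiating 1 time and applying the sign gives 8*s/(s^2 + 16)^2.

8*s/(s^2 + 16)^2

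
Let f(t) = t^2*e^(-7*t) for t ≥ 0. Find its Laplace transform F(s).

F(s) = 2/(s + 7)^3

L{e^(-7t)} = 1/(s + 7).
Then apply L{t^2·g(t)} = (-1)^2 d^2/ds^2[G(s)] with G(s) = 1/(s + 7):
differentiating 2 times and applying the sign gives 2/(s + 7)^3.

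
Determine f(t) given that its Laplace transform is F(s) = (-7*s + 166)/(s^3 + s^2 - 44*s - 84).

f(t) = exp(7*t) - 5*exp(-2*t) + 4*exp(-6*t)

Factor the denominator: s^3 + s^2 - 44*s - 84 = (s - 7)*(s + 2)*(s + 6).
Partial fraction decomposition gives [4/(s + 6)] + [1/(s - 7)] + [-5/(s + 2)].
Invert each term: 4/(s + 6) ↔ 4e^(-6t); 1/(s - 7) ↔ e^(7t); -5/(s + 2) ↔ -5e^(-2t).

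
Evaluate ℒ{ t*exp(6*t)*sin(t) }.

2*(s - 6)/(s^2 - 12*s + 37)^2

L{sin(t)} = 1/(s^2 + 1).
Multiplying by e^(6t) shifts s → s - 6, so L{exp(6*t)*sin(t)} = 1/((s - 6)^2 + 1).
Then apply L{t·g(t)} = -d/ds[H(s)] with H(s) = 1/((s - 6)^2 + 1):
differentiating 1 time and applying the sign gives 2*(s - 6)/(s^2 - 12*s + 37)^2.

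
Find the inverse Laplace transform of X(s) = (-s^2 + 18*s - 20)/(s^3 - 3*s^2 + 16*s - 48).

Factor the denominator: s^3 - 3*s^2 + 16*s - 48 = (s - 3)*(s^2 + 16).
Partial fraction decomposition gives [1/(s - 3)] + [-2*s/(s^2 + 16)] + [12/(s^2 + 16)].
Invert each term: 1/(s - 3) ↔ e^(3t); -2·s/(s^2 + 16) ↔ -2cos(4t); 3·4/(s^2 + 16) ↔ 3sin(4t).

exp(3*t) + 3*sin(4*t) - 2*cos(4*t)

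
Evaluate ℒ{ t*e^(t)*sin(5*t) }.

10*(s - 1)/(s^2 - 2*s + 26)^2

L{sin(5t)} = 5/(s^2 + 25).
Multiplying by e^(t) shifts s → s - 1, so L{e^(t)*sin(5*t)} = 5/((s - 1)^2 + 25).
Then apply L{t·g(t)} = -d/ds[G(s)] with G(s) = 5/((s - 1)^2 + 25):
differentiating 1 time and applying the sign gives 10*(s - 1)/(s^2 - 2*s + 26)^2.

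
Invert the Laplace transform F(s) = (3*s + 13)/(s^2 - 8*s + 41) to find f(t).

f(t) = 5*exp(4*t)*sin(5*t) + 3*exp(4*t)*cos(5*t)

Complete the square in the denominator: s^2 - 8*s + 41 = (s - 4)^2 + 5^2.
Split the numerator to match: 3*s + 13 = 3·(s - 4) + 5·5.
Invert each term: 3·(s - 4)/((s - 4)^2 + 25) ↔ 3e^(4t)cos(5t); 5·5/((s - 4)^2 + 25) ↔ 5e^(4t)sin(5t).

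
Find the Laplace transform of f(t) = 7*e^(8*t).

7/(s - 8)

L{7} = 7/s.
By the first shifting theorem, multiplying by e^(8t) replaces s with s - 8.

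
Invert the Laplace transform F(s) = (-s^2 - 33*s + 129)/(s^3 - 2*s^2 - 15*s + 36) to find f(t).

f(t) = 3*t*exp(3*t) - 6*exp(3*t) + 5*exp(-4*t)

Factor the denominator: s^3 - 2*s^2 - 15*s + 36 = (s - 3)^2*(s + 4).
Partial fraction decomposition gives [-6/(s - 3)] + [3/(s - 3)^2] + [5/(s + 4)].
Invert each term: -6/(s - 3) ↔ -6e^(3t); 3/(s - 3)^2 ↔ 3t·e^(3t); 5/(s + 4) ↔ 5e^(-4t).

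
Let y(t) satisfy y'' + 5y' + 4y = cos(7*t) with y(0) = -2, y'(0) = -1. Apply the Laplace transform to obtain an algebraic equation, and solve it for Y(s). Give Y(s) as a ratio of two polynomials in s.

Transform both sides with L{·}.
With L{y''} = s^2 Y - s·y(0) - y'(0) and L{y'} = sY - y(0), with y(0) = -2, y'(0) = -1: the LHS transforms to (s^2 + 5*s + 4)Y - (-2*s - 11).
The right side is L{cos(7*t)} = s/(s^2 + 49).
So (s^2 + 5*s + 4)Y = s/(s^2 + 49) + (-2*s - 11).
Solve for Y(s) and write it as one ratio of polynomials.

Y(s) = (-2*s^3 - 11*s^2 - 97*s - 539)/(s^4 + 5*s^3 + 53*s^2 + 245*s + 196)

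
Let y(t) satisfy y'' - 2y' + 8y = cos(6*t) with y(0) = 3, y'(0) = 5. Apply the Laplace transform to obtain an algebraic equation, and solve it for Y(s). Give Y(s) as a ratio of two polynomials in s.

Y(s) = (3*s^3 - s^2 + 109*s - 36)/(s^4 - 2*s^3 + 44*s^2 - 72*s + 288)

Take the Laplace transform of both sides.
Using L{y''} = s^2 Y - s·y(0) - y'(0) and L{y'} = sY - y(0), with y(0) = 3, y'(0) = 5, the left side becomes (s^2 - 2*s + 8)Y - (3*s - 1).
The right side is L{cos(6*t)} = s/(s^2 + 36).
So (s^2 - 2*s + 8)Y = s/(s^2 + 36) + (3*s - 1).
Isolate Y and clear denominators.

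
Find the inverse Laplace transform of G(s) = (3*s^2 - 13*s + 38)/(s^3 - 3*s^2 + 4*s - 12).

Factor the denominator: s^3 - 3*s^2 + 4*s - 12 = (s - 3)*(s^2 + 4).
Partial fraction decomposition gives [2/(s - 3)] + [s/(s^2 + 4)] + [-10/(s^2 + 4)].
Invert each term: 2/(s - 3) ↔ 2e^(3t); 1·s/(s^2 + 4) ↔ cos(2t); -5·2/(s^2 + 4) ↔ -5sin(2t).

2*exp(3*t) - 5*sin(2*t) + cos(2*t)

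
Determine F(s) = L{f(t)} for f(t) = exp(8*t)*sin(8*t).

L{sin(8t)} = 8/(s^2 + 64).
By the first shifting theorem, multiplying by e^(8t) replaces s with s - 8.

F(s) = 8/((s - 8)^2 + 64)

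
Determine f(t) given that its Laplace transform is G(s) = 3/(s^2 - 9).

f(t) = sinh(3*t)

Since L{sinh(3t)} = 3/(s^2 - 9), the inverse is sinh(3*t).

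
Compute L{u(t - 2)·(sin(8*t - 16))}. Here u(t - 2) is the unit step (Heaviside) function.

By the second shifting theorem, L{u(t - c)·g(t - c)} = e^(-cs)·G(s) with c = 2 and G(s) = L{g(t)}.
L{sin(8t)} = 8/(s^2 + 64).

8*exp(-2*s)/(s^2 + 64)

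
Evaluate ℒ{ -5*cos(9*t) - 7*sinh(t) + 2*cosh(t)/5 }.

The transform is linear, so treat each term independently.
(-5)·[L{cos(9t)} = s/(s^2 + 81)]; (-7)·[L{sinh(t)} = 1/(s^2 - 1)]; (2/5)·[L{cosh(t)} = s/(s^2 - 1)].

-5*s/(s^2 + 81) + 2*s/(5*(s^2 - 1)) - 7/(s^2 - 1)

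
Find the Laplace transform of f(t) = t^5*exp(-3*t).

120/(s + 3)^6

L{t^5} = 5!/s^6 = 120/s^6.
By the first shifting theorem, multiplying by e^(-3t) replaces s with s + 3.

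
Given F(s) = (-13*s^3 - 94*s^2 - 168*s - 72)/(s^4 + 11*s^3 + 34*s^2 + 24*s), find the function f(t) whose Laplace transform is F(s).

Factor the denominator: s^4 + 11*s^3 + 34*s^2 + 24*s = s*(s + 1)*(s + 4)*(s + 6).
Partial fraction decomposition gives [-3/s] + [-6/(s + 6)] + [-1/(s + 1)] + [-3/(s + 4)].
Invert each term: -3/(s - 0) ↔ -3e^(0t); -6/(s + 6) ↔ -6e^(-6t); -1/(s + 1) ↔ -e^(-t); -3/(s + 4) ↔ -3e^(-4t).

f(t) = -3 - exp(-t) - 3*exp(-4*t) - 6*exp(-6*t)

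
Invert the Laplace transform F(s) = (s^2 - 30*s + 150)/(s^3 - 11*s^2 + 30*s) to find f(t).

f(t) = exp(6*t) - 5*exp(5*t) + 5

Factor the denominator: s^3 - 11*s^2 + 30*s = s*(s - 6)*(s - 5).
Partial fraction decomposition gives [5/s] + [-5/(s - 5)] + [1/(s - 6)].
Invert each term: 5/(s - 0) ↔ 5e^(0t); -5/(s - 5) ↔ -5e^(5t); 1/(s - 6) ↔ e^(6t).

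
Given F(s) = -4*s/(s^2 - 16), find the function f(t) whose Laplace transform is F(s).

f(t) = -4*cosh(4*t)

Since L{cosh(4t)} = s/(s^2 - 16), the inverse is cosh(4*t), scaled by -4.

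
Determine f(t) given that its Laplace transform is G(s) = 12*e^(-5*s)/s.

f(t) = Heaviside(t - 5)*(12)

The factor e^(-5s) signals a time shift by c = 5 (second shifting theorem).
L{12} = 12/s, so L^-1{12/s} = 12.
Hence the inverse is u(t - 5) times that function evaluated at t - 5.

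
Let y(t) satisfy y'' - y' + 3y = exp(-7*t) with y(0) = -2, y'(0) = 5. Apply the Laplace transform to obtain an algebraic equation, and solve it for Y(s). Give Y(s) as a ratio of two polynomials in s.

Apply the Laplace transform to the equation.
The derivative rules (L{y''} = s^2 Y - s·y(0) - y'(0) and L{y'} = sY - y(0), with y(0) = -2, y'(0) = 5) turn the left side into (s^2 - s + 3)Y - (-2*s + 7).
The right side is L{exp(-7*t)} = 1/(s + 7).
So (s^2 - s + 3)Y = 1/(s + 7) + (-2*s + 7).
Isolate Y and clear denominators.

Y(s) = (-2*s^2 - 7*s + 50)/(s^3 + 6*s^2 - 4*s + 21)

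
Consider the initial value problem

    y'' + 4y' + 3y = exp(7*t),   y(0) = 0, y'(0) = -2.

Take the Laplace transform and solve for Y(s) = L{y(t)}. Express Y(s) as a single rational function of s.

Transform both sides with L{·}.
The derivative rules (L{y''} = s^2 Y - s·y(0) - y'(0) and L{y'} = sY - y(0), with y(0) = 0, y'(0) = -2) turn the left side into (s^2 + 4*s + 3)Y - (-2).
The right side is L{exp(7*t)} = 1/(s - 7).
So (s^2 + 4*s + 3)Y = 1/(s - 7) + (-2).
Isolate Y and clear denominators.

Y(s) = (-2*s + 15)/(s^3 - 3*s^2 - 25*s - 21)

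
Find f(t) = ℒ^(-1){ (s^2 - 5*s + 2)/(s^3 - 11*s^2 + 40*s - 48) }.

f(t) = -2*t*exp(4*t) + 5*exp(4*t) - 4*exp(3*t)

Factor the denominator: s^3 - 11*s^2 + 40*s - 48 = (s - 4)^2*(s - 3).
Partial fraction decomposition gives [5/(s - 4)] + [-2/(s - 4)^2] + [-4/(s - 3)].
Invert each term: 5/(s - 4) ↔ 5e^(4t); -2/(s - 4)^2 ↔ -2t·e^(4t); -4/(s - 3) ↔ -4e^(3t).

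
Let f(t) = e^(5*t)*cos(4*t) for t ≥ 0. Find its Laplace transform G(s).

G(s) = (s - 5)/((s - 5)^2 + 16)

L{cos(4t)} = s/(s^2 + 16).
By the first shifting theorem, multiplying by e^(5t) replaces s with s - 5.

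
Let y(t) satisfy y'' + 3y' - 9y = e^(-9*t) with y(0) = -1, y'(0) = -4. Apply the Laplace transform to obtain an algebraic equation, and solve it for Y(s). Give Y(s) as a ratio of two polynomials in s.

Y(s) = (-s^2 - 16*s - 62)/(s^3 + 12*s^2 + 18*s - 81)

Laplace-transform each side.
Using L{y''} = s^2 Y - s·y(0) - y'(0) and L{y'} = sY - y(0), with y(0) = -1, y'(0) = -4, the left side becomes (s^2 + 3*s - 9)Y - (-s - 7).
The right side is L{e^(-9*t)} = 1/(s + 9).
So (s^2 + 3*s - 9)Y = 1/(s + 9) + (-s - 7).
Solve for Y(s) and write it as one ratio of polynomials.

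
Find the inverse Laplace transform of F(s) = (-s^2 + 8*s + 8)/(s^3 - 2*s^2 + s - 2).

Factor the denominator: s^3 - 2*s^2 + s - 2 = (s - 2)*(s^2 + 1).
Partial fraction decomposition gives [4/(s - 2)] + [-5*s/(s^2 + 1)] + [-2/(s^2 + 1)].
Invert each term: 4/(s - 2) ↔ 4e^(2t); -5·s/(s^2 + 1) ↔ -5cos(t); -2·1/(s^2 + 1) ↔ -2sin(t).

4*exp(2*t) - 2*sin(t) - 5*cos(t)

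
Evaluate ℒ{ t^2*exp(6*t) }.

2/(s - 6)^3

L{e^(6t)} = 1/(s - 6).
Then apply L{t^2·g(t)} = (-1)^2 d^2/ds^2[H(s)] with H(s) = 1/(s - 6):
differentiating 2 times and applying the sign gives 2/(s - 6)^3.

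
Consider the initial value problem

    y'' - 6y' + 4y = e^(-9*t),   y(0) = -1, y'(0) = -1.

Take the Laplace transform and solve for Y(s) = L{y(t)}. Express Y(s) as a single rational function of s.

Apply the Laplace transform to the equation.
With L{y''} = s^2 Y - s·y(0) - y'(0) and L{y'} = sY - y(0), with y(0) = -1, y'(0) = -1: the LHS transforms to (s^2 - 6*s + 4)Y - (-s + 5).
The right side is L{e^(-9*t)} = 1/(s + 9).
So (s^2 - 6*s + 4)Y = 1/(s + 9) + (-s + 5).
Solve for Y(s) and write it as one ratio of polynomials.

Y(s) = (-s^2 - 4*s + 46)/(s^3 + 3*s^2 - 50*s + 36)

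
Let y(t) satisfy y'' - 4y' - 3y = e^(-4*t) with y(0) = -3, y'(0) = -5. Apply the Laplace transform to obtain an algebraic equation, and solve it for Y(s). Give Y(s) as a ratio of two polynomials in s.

Y(s) = (-3*s^2 - 5*s + 29)/(s^3 - 19*s - 12)

Apply the Laplace transform to the equation.
With L{y''} = s^2 Y - s·y(0) - y'(0) and L{y'} = sY - y(0), with y(0) = -3, y'(0) = -5: the LHS transforms to (s^2 - 4*s - 3)Y - (-3*s + 7).
The right side is L{e^(-4*t)} = 1/(s + 4).
So (s^2 - 4*s - 3)Y = 1/(s + 4) + (-3*s + 7).
Divide through and combine into a single rational function.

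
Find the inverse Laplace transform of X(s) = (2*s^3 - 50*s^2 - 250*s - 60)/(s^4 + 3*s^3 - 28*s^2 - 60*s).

-6*exp(5*t) + 1 + 4*exp(-2*t) + 3*exp(-6*t)

Factor the denominator: s^4 + 3*s^3 - 28*s^2 - 60*s = s*(s - 5)*(s + 2)*(s + 6).
Partial fraction decomposition gives [3/(s + 6)] + [1/s] + [4/(s + 2)] + [-6/(s - 5)].
Invert each term: 3/(s + 6) ↔ 3e^(-6t); 1/(s - 0) ↔ e^(0t); 4/(s + 2) ↔ 4e^(-2t); -6/(s - 5) ↔ -6e^(5t).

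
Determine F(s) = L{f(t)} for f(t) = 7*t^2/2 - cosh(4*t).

F(s) = -s/(s^2 - 16) + 7/s^3

Apply the Laplace transform termwise.
(7/2)·[L{t^2} = 2!/s^3 = 2/s^3]; (-1)·[L{cosh(4t)} = s/(s^2 - 16)].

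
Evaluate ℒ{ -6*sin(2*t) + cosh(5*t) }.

Apply the Laplace transform termwise.
L{cosh(5t)} = s/(s^2 - 25); (-6)·[L{sin(2t)} = 2/(s^2 + 4)].

s/(s^2 - 25) - 12/(s^2 + 4)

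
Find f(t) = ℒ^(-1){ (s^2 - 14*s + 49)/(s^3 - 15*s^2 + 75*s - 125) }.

f(t) = 2*t^2*exp(5*t) - 4*t*exp(5*t) + exp(5*t)

Factor the denominator: s^3 - 15*s^2 + 75*s - 125 = (s - 5)^3.
Partial fraction decomposition gives [1/(s - 5)] + [-4/(s - 5)^2] + [4/(s - 5)^3].
Invert each term: 1/(s - 5) ↔ e^(5t); -4/(s - 5)^2 ↔ -4t·e^(5t); 4/(s - 5)^3 ↔ (2)t^2·e^(5t).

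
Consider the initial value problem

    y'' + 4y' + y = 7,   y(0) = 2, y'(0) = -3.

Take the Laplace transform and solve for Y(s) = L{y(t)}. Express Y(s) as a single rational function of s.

Laplace-transform each side.
The derivative rules (L{y''} = s^2 Y - s·y(0) - y'(0) and L{y'} = sY - y(0), with y(0) = 2, y'(0) = -3) turn the left side into (s^2 + 4*s + 1)Y - (2*s + 5).
The right side is L{7} = 7/s.
So (s^2 + 4*s + 1)Y = 7/s + (2*s + 5).
Solve for Y(s) and write it as one ratio of polynomials.

Y(s) = (2*s^2 + 5*s + 7)/(s^3 + 4*s^2 + s)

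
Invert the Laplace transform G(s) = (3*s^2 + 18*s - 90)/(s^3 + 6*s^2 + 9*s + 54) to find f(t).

f(t) = -4*sin(3*t) + 5*cos(3*t) - 2*exp(-6*t)

Factor the denominator: s^3 + 6*s^2 + 9*s + 54 = (s + 6)*(s^2 + 9).
Partial fraction decomposition gives [-2/(s + 6)] + [5*s/(s^2 + 9)] + [-12/(s^2 + 9)].
Invert each term: -2/(s + 6) ↔ -2e^(-6t); 5·s/(s^2 + 9) ↔ 5cos(3t); -4·3/(s^2 + 9) ↔ -4sin(3t).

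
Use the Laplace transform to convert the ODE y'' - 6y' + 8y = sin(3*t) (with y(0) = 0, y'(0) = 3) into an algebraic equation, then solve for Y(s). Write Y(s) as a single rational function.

Y(s) = (3*s^2 + 30)/(s^4 - 6*s^3 + 17*s^2 - 54*s + 72)

Transform both sides with L{·}.
With L{y''} = s^2 Y - s·y(0) - y'(0) and L{y'} = sY - y(0), with y(0) = 0, y'(0) = 3: the LHS transforms to (s^2 - 6*s + 8)Y - (3).
The right side is L{sin(3*t)} = 3/(s^2 + 9).
So (s^2 - 6*s + 8)Y = 3/(s^2 + 9) + (3).
Solve for Y(s) and write it as one ratio of polynomials.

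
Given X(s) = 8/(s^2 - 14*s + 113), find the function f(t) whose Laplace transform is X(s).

f(t) = exp(7*t)*sin(8*t)

Rewrite the denominator: s^2 - 14*s + 113 = (s - 7)^2 + 64.
The form in (s - 7) signals a first-shifting-theorem factor e^(7t).
Since L{sin(8t)} = 8/(s^2 + 64), the inverse is exp(7*t)*sin(8*t).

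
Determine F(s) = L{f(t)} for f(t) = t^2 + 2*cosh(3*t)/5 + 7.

F(s) = 2*s/(5*(s^2 - 9)) + 7/s + 2/s^3

The transform is linear, so treat each term independently.
L{t^2} = 2!/s^3 = 2/s^3; (2/5)·[L{cosh(3t)} = s/(s^2 - 9)]; L{7} = 7/s.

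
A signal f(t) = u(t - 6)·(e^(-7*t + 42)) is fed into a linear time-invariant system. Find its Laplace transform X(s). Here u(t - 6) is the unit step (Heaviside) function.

By the second shifting theorem, L{u(t - c)·g(t - c)} = e^(-cs)·G(s) with c = 6 and G(s) = L{g(t)}.
L{e^(-7t)} = 1/(s + 7).

X(s) = exp(-6*s)/(s + 7)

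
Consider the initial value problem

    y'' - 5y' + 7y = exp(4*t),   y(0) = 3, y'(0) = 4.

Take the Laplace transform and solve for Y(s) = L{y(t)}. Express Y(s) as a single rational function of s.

Transform both sides with L{·}.
The derivative rules (L{y''} = s^2 Y - s·y(0) - y'(0) and L{y'} = sY - y(0), with y(0) = 3, y'(0) = 4) turn the left side into (s^2 - 5*s + 7)Y - (3*s - 11).
The right side is L{exp(4*t)} = 1/(s - 4).
So (s^2 - 5*s + 7)Y = 1/(s - 4) + (3*s - 11).
Divide through and combine into a single rational function.

Y(s) = (3*s^2 - 23*s + 45)/(s^3 - 9*s^2 + 27*s - 28)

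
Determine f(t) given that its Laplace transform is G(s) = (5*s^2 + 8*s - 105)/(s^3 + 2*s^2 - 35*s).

Factor the denominator: s^3 + 2*s^2 - 35*s = s*(s - 5)*(s + 7).
Partial fraction decomposition gives [3/s] + [1/(s + 7)] + [1/(s - 5)].
Invert each term: 3/(s - 0) ↔ 3e^(0t); 1/(s + 7) ↔ e^(-7t); 1/(s - 5) ↔ e^(5t).

f(t) = exp(5*t) + 3 + exp(-7*t)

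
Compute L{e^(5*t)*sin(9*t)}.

9/((s - 5)^2 + 81)

L{sin(9t)} = 9/(s^2 + 81).
By the first shifting theorem, multiplying by e^(5t) replaces s with s - 5.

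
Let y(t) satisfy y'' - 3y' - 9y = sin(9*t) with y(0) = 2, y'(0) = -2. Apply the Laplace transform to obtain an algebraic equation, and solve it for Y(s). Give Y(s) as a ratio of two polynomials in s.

Y(s) = (2*s^3 - 8*s^2 + 162*s - 639)/(s^4 - 3*s^3 + 72*s^2 - 243*s - 729)

Laplace-transform each side.
The derivative rules (L{y''} = s^2 Y - s·y(0) - y'(0) and L{y'} = sY - y(0), with y(0) = 2, y'(0) = -2) turn the left side into (s^2 - 3*s - 9)Y - (2*s - 8).
The right side is L{sin(9*t)} = 9/(s^2 + 81).
So (s^2 - 3*s - 9)Y = 9/(s^2 + 81) + (2*s - 8).
Divide through and combine into a single rational function.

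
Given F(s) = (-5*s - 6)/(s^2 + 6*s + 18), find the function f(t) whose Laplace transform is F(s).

f(t) = 3*exp(-3*t)*sin(3*t) - 5*exp(-3*t)*cos(3*t)

Complete the square in the denominator: s^2 + 6*s + 18 = (s + 3)^2 + 3^2.
Split the numerator to match: -5*s - 6 = -5·(s + 3) + 3·3.
Invert each term: -5·(s + 3)/((s + 3)^2 + 9) ↔ -5e^(-3t)cos(3t); 3·3/((s + 3)^2 + 9) ↔ 3e^(-3t)sin(3t).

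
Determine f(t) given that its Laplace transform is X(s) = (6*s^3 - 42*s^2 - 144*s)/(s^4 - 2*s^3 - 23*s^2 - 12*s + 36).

Factor the denominator: s^4 - 2*s^3 - 23*s^2 - 12*s + 36 = (s - 6)*(s - 1)*(s + 2)*(s + 3).
Partial fraction decomposition gives [3/(s + 2)] + [3/(s - 1)] + [3/(s + 3)] + [-3/(s - 6)].
Invert each term: 3/(s + 2) ↔ 3e^(-2t); 3/(s - 1) ↔ 3e^(t); 3/(s + 3) ↔ 3e^(-3t); -3/(s - 6) ↔ -3e^(6t).

f(t) = -3*exp(6*t) + 3*exp(t) + 3*exp(-2*t) + 3*exp(-3*t)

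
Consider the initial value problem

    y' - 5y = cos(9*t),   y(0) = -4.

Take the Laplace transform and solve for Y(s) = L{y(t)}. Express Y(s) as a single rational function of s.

Apply the Laplace transform to the equation.
The derivative rules (L{y'} = sY - y(0) = sY - (-4)) turn the left side into (s - 5)Y - (-4).
The right side is L{cos(9*t)} = s/(s^2 + 81).
So (s - 5)Y = s/(s^2 + 81) + (-4).
Solve for Y(s) and write it as one ratio of polynomials.

Y(s) = (-4*s^2 + s - 324)/(s^3 - 5*s^2 + 81*s - 405)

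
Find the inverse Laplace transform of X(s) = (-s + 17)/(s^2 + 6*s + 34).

4*exp(-3*t)*sin(5*t) - exp(-3*t)*cos(5*t)

Complete the square in the denominator: s^2 + 6*s + 34 = (s + 3)^2 + 5^2.
Split the numerator to match: -s + 17 = -1·(s + 3) + 4·5.
Invert each term: -1·(s + 3)/((s + 3)^2 + 25) ↔ -e^(-3t)cos(5t); 4·5/((s + 3)^2 + 25) ↔ 4e^(-3t)sin(5t).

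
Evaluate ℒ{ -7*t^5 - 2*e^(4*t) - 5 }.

-2/(s - 4) - 5/s - 840/s^6

By linearity of the Laplace transform, transform each term separately.
(-2)·[L{e^(4t)} = 1/(s - 4)]; L{-5} = -5/s; (-7)·[L{t^5} = 5!/s^6 = 120/s^6].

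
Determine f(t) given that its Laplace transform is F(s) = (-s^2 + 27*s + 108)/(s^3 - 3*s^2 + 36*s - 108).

f(t) = 4*exp(3*t) + 2*sin(6*t) - 5*cos(6*t)

Factor the denominator: s^3 - 3*s^2 + 36*s - 108 = (s - 3)*(s^2 + 36).
Partial fraction decomposition gives [4/(s - 3)] + [-5*s/(s^2 + 36)] + [12/(s^2 + 36)].
Invert each term: 4/(s - 3) ↔ 4e^(3t); -5·s/(s^2 + 36) ↔ -5cos(6t); 2·6/(s^2 + 36) ↔ 2sin(6t).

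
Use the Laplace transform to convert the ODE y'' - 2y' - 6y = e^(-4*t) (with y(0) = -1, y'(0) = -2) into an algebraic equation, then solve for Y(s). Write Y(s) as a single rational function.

Transform both sides with L{·}.
The derivative rules (L{y''} = s^2 Y - s·y(0) - y'(0) and L{y'} = sY - y(0), with y(0) = -1, y'(0) = -2) turn the left side into (s^2 - 2*s - 6)Y - (-s).
The right side is L{e^(-4*t)} = 1/(s + 4).
So (s^2 - 2*s - 6)Y = 1/(s + 4) + (-s).
Solve for Y(s) and write it as one ratio of polynomials.

Y(s) = (-s^2 - 4*s + 1)/(s^3 + 2*s^2 - 14*s - 24)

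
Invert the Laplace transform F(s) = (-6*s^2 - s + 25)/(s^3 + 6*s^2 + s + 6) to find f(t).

f(t) = 5*sin(t) - cos(t) - 5*exp(-6*t)

Factor the denominator: s^3 + 6*s^2 + s + 6 = (s + 6)*(s^2 + 1).
Partial fraction decomposition gives [-5/(s + 6)] + [-s/(s^2 + 1)] + [5/(s^2 + 1)].
Invert each term: -5/(s + 6) ↔ -5e^(-6t); -1·s/(s^2 + 1) ↔ -cos(t); 5·1/(s^2 + 1) ↔ 5sin(t).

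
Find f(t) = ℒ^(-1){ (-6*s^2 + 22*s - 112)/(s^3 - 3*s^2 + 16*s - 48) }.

f(t) = -4*exp(3*t) + 4*sin(4*t) - 2*cos(4*t)

Factor the denominator: s^3 - 3*s^2 + 16*s - 48 = (s - 3)*(s^2 + 16).
Partial fraction decomposition gives [-4/(s - 3)] + [-2*s/(s^2 + 16)] + [16/(s^2 + 16)].
Invert each term: -4/(s - 3) ↔ -4e^(3t); -2·s/(s^2 + 16) ↔ -2cos(4t); 4·4/(s^2 + 16) ↔ 4sin(4t).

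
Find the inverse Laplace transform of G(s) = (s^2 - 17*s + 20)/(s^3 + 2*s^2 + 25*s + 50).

Factor the denominator: s^3 + 2*s^2 + 25*s + 50 = (s + 2)*(s^2 + 25).
Partial fraction decomposition gives [2/(s + 2)] + [-s/(s^2 + 25)] + [-15/(s^2 + 25)].
Invert each term: 2/(s + 2) ↔ 2e^(-2t); -1·s/(s^2 + 25) ↔ -cos(5t); -3·5/(s^2 + 25) ↔ -3sin(5t).

-3*sin(5*t) - cos(5*t) + 2*exp(-2*t)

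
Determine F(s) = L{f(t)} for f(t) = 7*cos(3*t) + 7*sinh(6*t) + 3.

F(s) = 7*s/(s^2 + 9) + 42/(s^2 - 36) + 3/s

Apply the Laplace transform termwise.
L{3} = 3/s; (7)·[L{cos(3t)} = s/(s^2 + 9)]; (7)·[L{sinh(6t)} = 6/(s^2 - 36)].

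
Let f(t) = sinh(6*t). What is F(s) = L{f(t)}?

F(s) = 6/(s^2 - 36)

L{sinh(6t)} = 6/(s^2 - 36).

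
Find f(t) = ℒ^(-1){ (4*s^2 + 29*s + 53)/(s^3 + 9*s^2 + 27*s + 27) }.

f(t) = t^2*exp(-3*t) + 5*t*exp(-3*t) + 4*exp(-3*t)

Factor the denominator: s^3 + 9*s^2 + 27*s + 27 = (s + 3)^3.
Partial fraction decomposition gives [4/(s + 3)] + [5/(s + 3)^2] + [2/(s + 3)^3].
Invert each term: 4/(s + 3) ↔ 4e^(-3t); 5/(s + 3)^2 ↔ 5t·e^(-3t); 2/(s + 3)^3 ↔ (1)t^2·e^(-3t).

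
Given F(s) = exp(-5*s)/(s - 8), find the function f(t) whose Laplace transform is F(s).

f(t) = Heaviside(t - 5)*(exp(8*t - 40))

The factor e^(-5s) signals a time shift by c = 5 (second shifting theorem).
L{e^(8t)} = 1/(s - 8), so L^-1{1/(s - 8)} = exp(8*t).
Hence the inverse is u(t - 5) times that function evaluated at t - 5.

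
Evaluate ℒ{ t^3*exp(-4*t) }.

L{t^3} = 3!/s^4 = 6/s^4.
By the first shifting theorem, multiplying by e^(-4t) replaces s with s + 4.

6/(s + 4)^4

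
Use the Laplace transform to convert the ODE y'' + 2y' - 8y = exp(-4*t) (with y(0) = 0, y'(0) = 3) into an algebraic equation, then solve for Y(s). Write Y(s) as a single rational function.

Transform both sides with L{·}.
The derivative rules (L{y''} = s^2 Y - s·y(0) - y'(0) and L{y'} = sY - y(0), with y(0) = 0, y'(0) = 3) turn the left side into (s^2 + 2*s - 8)Y - (3).
The right side is L{exp(-4*t)} = 1/(s + 4).
So (s^2 + 2*s - 8)Y = 1/(s + 4) + (3).
Isolate Y and clear denominators.

Y(s) = (3*s + 13)/(s^3 + 6*s^2 - 32)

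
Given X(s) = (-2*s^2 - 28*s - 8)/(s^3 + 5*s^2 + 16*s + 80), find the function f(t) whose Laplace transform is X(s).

Factor the denominator: s^3 + 5*s^2 + 16*s + 80 = (s + 5)*(s^2 + 16).
Partial fraction decomposition gives [2/(s + 5)] + [-4*s/(s^2 + 16)] + [-8/(s^2 + 16)].
Invert each term: 2/(s + 5) ↔ 2e^(-5t); -4·s/(s^2 + 16) ↔ -4cos(4t); -2·4/(s^2 + 16) ↔ -2sin(4t).

f(t) = -2*sin(4*t) - 4*cos(4*t) + 2*exp(-5*t)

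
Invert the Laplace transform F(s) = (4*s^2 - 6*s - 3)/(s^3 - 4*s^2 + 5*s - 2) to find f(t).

f(t) = 5*t*exp(t) + exp(2*t) + 3*exp(t)

Factor the denominator: s^3 - 4*s^2 + 5*s - 2 = (s - 2)*(s - 1)^2.
Partial fraction decomposition gives [3/(s - 1)] + [5/(s - 1)^2] + [1/(s - 2)].
Invert each term: 3/(s - 1) ↔ 3e^(t); 5/(s - 1)^2 ↔ 5t·e^(t); 1/(s - 2) ↔ e^(2t).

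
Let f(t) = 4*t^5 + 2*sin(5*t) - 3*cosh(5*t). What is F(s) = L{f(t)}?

F(s) = -3*s/(s^2 - 25) + 10/(s^2 + 25) + 480/s^6

The transform is linear, so treat each term independently.
(2)·[L{sin(5t)} = 5/(s^2 + 25)]; (4)·[L{t^5} = 5!/s^6 = 120/s^6]; (-3)·[L{cosh(5t)} = s/(s^2 - 25)].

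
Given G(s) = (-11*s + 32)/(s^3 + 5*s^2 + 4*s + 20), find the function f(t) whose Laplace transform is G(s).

f(t) = 2*sin(2*t) - 3*cos(2*t) + 3*exp(-5*t)

Factor the denominator: s^3 + 5*s^2 + 4*s + 20 = (s + 5)*(s^2 + 4).
Partial fraction decomposition gives [3/(s + 5)] + [-3*s/(s^2 + 4)] + [4/(s^2 + 4)].
Invert each term: 3/(s + 5) ↔ 3e^(-5t); -3·s/(s^2 + 4) ↔ -3cos(2t); 2·2/(s^2 + 4) ↔ 2sin(2t).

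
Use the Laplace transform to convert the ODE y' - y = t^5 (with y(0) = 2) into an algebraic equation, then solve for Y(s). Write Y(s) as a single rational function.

Laplace-transform each side.
Using L{y'} = sY - y(0) = sY - 2, the left side becomes (s - 1)Y - (2).
The right side is L{t^5} = 120/s^6.
So (s - 1)Y = 120/s^6 + (2).
Solve for Y(s) and write it as one ratio of polynomials.

Y(s) = (2*s^6 + 120)/(s^7 - s^6)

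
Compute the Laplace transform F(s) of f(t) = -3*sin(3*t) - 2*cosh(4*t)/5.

F(s) = -2*s/(5*(s^2 - 16)) - 9/(s^2 + 9)

Apply the Laplace transform termwise.
(-2/5)·[L{cosh(4t)} = s/(s^2 - 16)]; (-3)·[L{sin(3t)} = 3/(s^2 + 9)].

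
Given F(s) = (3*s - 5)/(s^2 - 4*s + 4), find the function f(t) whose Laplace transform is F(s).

Factor the denominator: s^2 - 4*s + 4 = (s - 2)^2.
Partial fraction decomposition gives [3/(s - 2)] + [(s - 2)^(-2)].
Invert each term: 3/(s - 2) ↔ 3e^(2t); 1/(s - 2)^2 ↔ t·e^(2t).

f(t) = t*exp(2*t) + 3*exp(2*t)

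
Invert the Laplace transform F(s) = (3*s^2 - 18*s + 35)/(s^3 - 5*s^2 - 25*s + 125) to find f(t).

f(t) = 2*t*exp(5*t) + exp(5*t) + 2*exp(-5*t)

Factor the denominator: s^3 - 5*s^2 - 25*s + 125 = (s - 5)^2*(s + 5).
Partial fraction decomposition gives [1/(s - 5)] + [2/(s - 5)^2] + [2/(s + 5)].
Invert each term: 1/(s - 5) ↔ e^(5t); 2/(s - 5)^2 ↔ 2t·e^(5t); 2/(s + 5) ↔ 2e^(-5t).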